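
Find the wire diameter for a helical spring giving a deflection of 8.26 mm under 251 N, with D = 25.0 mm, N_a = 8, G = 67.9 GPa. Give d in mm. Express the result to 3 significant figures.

Required rate k = F/δ = 251/8.26 = 30.387 N/mm
d = (8D³N_a·k / G)^(1/4) = (8·25.0³·8·30.387 / (67.9×10³))^0.25
  = (447.53)^0.25 = 4.5995 mm

4.60 mm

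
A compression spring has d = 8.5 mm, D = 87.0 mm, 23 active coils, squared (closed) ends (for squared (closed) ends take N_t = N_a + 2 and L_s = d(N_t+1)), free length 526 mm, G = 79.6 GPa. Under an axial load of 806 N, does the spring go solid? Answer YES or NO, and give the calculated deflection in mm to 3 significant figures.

NO, δ = 235 mm

k = Gd⁴/(8D³N_a) = (79.6×10³)(8.5⁴)/(8·87.0³·23) = 3.4294 N/mm
N_t = 25; L_s = 8.5·26 = 221 mm; δ_solid = L₀ − L_s = 526 − 221 = 305 mm
δ = F/k = 806/3.4294 = 235.03 mm
δ < δ_solid → spring does not go solid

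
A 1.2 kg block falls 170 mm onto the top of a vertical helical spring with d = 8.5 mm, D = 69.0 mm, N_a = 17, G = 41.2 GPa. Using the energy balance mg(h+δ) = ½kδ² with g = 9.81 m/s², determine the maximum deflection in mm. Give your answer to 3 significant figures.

k = Gd⁴/(8D³N_a) = (41.2×10³)(8.5⁴)/(8·69.0³·17) = 4.8138 N/mm
W = mg = 1.2 × 9.81 = 11.772 N
½kδ² − Wδ − Wh = 0 → δ = (W + √(W² + 2kWh))/k
δ = (11.772 + √(138.58 + 19267.1))/4.8138 = (11.772 + 139.3)/4.8138 = 31.384 mm

31.4 mm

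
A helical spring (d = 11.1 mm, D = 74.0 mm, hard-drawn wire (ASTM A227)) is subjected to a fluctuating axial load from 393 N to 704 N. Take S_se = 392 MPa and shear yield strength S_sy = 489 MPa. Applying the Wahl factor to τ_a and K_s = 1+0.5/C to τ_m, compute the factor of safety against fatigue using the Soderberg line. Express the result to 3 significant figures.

C = D/d = 74.0/11.1 = 6.6667; K_W = (4C−1)/(4C−4)+0.615/C = 1.2246; K_s = 1+0.5/C = 1.0750
F_a = (F_max−F_min)/2 = 155.5 N; F_m = (F_max+F_min)/2 = 548.5 N
τ_a = K_W·8F_aD/(πd³) = 1.2246 × 21.426 = 26.238 MPa
τ_m = K_s·8F_mD/(πd³) = 1.0750 × 75.575 = 81.243 MPa
Soderberg: 1/n_f = τ_a/S_se + τ_m/S_sy = 26.238/392 + 81.243/489 = 0.06693 + 0.16614 = 0.23308
n_f = 1/0.23308 = 4.29

4.29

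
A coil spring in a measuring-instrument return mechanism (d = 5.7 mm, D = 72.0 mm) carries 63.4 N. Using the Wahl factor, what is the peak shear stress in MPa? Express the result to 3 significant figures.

69.9 MPa

Spring index C = D/d = 72.0/5.7 = 12.6316
K_W = (4C−1)/(4C−4) + 0.615/C = 49.526/46.526 + 0.0487 = 1.1132
τ₀ = 8FD/(πd³) = 8·63.4·72.0/(π·5.7³) = 36518.4/581.8 = 62.768 MPa
τ_max = K·τ₀ = 1.1132 × 62.768 = 69.871 MPa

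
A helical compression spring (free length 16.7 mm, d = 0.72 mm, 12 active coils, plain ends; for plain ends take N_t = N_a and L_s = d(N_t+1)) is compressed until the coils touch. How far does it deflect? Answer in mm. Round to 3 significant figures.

7.34 mm

N_t = 12; L_s = 0.72·13 = 9.36 mm
δ_solid = L₀ − L_s = 16.7 − 9.36 = 7.34 mm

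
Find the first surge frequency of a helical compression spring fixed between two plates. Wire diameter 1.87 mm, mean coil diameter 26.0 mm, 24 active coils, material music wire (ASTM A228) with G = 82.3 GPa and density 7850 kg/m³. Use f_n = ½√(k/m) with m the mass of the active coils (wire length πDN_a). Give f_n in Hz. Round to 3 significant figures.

k = Gd⁴/(8D³N_a) = (82.3×10³)(1.87⁴)/(8·26.0³·24) = 0.29823 N/mm = 298.23 N/m
Wire length L = πDN_a = π·26.0·24 = 1960.4 mm
m = ρ·(πd²/4)·L = 7850 × 2.7465×10⁻⁶ m² × 1.9604 m = 0.042265 kg
f_n = ½√(k/m) = 0.5·√(298.23/0.042265) = 0.5·√(7056.1) = 42 Hz

42.0 Hz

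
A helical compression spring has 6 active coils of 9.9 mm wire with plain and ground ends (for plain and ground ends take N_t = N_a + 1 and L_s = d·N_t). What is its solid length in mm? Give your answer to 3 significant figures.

69.3 mm

plain and ground ends: N_t = N_a + 1 = 6 + 1 = 7
L_s = d·N_t = 9.9 × 7 = 69.3 mm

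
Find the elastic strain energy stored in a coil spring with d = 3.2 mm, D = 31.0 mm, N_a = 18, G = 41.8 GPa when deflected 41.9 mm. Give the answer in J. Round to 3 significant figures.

0.897 J

k = Gd⁴/(8D³N_a) = (41.8×10³)(3.2⁴)/(8·31.0³·18) = 1.0217 N/mm
U = ½kδ² = 0.5 × 1.0217 × 41.9² = 896.86 N·mm = 0.89686 J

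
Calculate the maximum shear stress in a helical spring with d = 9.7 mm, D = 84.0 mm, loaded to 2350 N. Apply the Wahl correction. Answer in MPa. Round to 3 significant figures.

Spring index C = D/d = 84.0/9.7 = 8.6598
K_W = (4C−1)/(4C−4) + 0.615/C = 33.639/30.639 + 0.0710 = 1.1689
τ₀ = 8FD/(πd³) = 8·2350·84.0/(π·9.7³) = 1.5792e+06/2867.2 = 550.77 MPa
τ_max = K·τ₀ = 1.1689 × 550.77 = 643.82 MPa

644 MPa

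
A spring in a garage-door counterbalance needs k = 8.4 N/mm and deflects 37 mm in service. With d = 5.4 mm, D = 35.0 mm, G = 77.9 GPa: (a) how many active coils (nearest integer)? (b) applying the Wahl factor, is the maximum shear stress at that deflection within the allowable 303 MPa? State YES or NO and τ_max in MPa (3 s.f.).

(a) 23 coils; (b) YES, τ_max = 217 MPa

N_a = Gd⁴/(8D³k) = (77.9×10³)(5.4⁴)/(8·35.0³·8.4) = 22.99 → N_a = 23
Actual rate k = Gd⁴/(8D³·23) = 8.3964 N/mm
Working load F = kδ = 8.3964·37 = 310.66 N
C = 35.0/5.4 = 6.4815; K_W = (4C−1)/(4C−4)+0.615/C = 1.2317
τ_max = K_W·8FD/(πd³) = 1.2317·175.84 = 216.58 MPa
τ_max ≤ 303 MPa → acceptable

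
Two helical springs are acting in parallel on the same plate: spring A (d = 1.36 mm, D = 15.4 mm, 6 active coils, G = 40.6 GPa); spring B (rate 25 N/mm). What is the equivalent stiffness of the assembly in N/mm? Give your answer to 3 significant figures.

k_A = Gd⁴/(8D³N_a) = (40.6×10³)(1.36⁴)/(8·15.4³·6) = 0.79228 N/mm
Parallel: k_eq = 0.79228 + 25 = 25.792 N/mm

25.8 N/mm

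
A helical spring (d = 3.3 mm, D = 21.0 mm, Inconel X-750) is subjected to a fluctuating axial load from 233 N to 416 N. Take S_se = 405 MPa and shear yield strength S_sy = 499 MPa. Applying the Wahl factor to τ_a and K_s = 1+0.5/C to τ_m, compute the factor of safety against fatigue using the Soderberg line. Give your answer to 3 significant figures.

0.685

C = D/d = 21.0/3.3 = 6.3636; K_W = (4C−1)/(4C−4)+0.615/C = 1.2365; K_s = 1+0.5/C = 1.0786
F_a = (F_max−F_min)/2 = 91.5 N; F_m = (F_max+F_min)/2 = 324.5 N
τ_a = K_W·8F_aD/(πd³) = 1.2365 × 136.16 = 168.35 MPa
τ_m = K_s·8F_mD/(πd³) = 1.0786 × 482.87 = 520.81 MPa
Soderberg: 1/n_f = τ_a/S_se + τ_m/S_sy = 168.35/405 + 520.81/499 = 0.41569 + 1.04371 = 1.4594
n_f = 1/1.4594 = 0.6852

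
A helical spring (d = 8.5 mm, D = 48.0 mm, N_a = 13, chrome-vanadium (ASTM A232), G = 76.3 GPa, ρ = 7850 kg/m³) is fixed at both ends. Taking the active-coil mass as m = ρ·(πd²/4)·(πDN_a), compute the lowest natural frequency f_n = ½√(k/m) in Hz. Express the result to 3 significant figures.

99.6 Hz

k = Gd⁴/(8D³N_a) = (76.3×10³)(8.5⁴)/(8·48.0³·13) = 34.629 N/mm = 34629 N/m
Wire length L = πDN_a = π·48.0·13 = 1960.4 mm
m = ρ·(πd²/4)·L = 7850 × 56.745×10⁻⁶ m² × 1.9604 m = 0.87324 kg
f_n = ½√(k/m) = 0.5·√(34629/0.87324) = 0.5·√(39656) = 99.569 Hz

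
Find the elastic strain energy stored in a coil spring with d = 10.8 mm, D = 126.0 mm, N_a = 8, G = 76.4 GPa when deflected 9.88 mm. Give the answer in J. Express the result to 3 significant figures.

k = Gd⁴/(8D³N_a) = (76.4×10³)(10.8⁴)/(8·126.0³·8) = 8.1189 N/mm
U = ½kδ² = 0.5 × 8.1189 × 9.88² = 396.26 N·mm = 0.39626 J

0.396 J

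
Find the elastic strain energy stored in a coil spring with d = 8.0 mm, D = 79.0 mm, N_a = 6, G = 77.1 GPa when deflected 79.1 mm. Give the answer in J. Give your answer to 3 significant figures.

41.7 J

k = Gd⁴/(8D³N_a) = (77.1×10³)(8.0⁴)/(8·79.0³·6) = 13.344 N/mm
U = ½kδ² = 0.5 × 13.344 × 79.1² = 41746 N·mm = 41.746 J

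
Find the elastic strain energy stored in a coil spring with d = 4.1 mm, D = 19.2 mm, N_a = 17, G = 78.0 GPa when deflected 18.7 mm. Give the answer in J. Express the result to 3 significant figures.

k = Gd⁴/(8D³N_a) = (78.0×10³)(4.1⁴)/(8·19.2³·17) = 22.897 N/mm
U = ½kδ² = 0.5 × 22.897 × 18.7² = 4003.5 N·mm = 4.0035 J

4.00 J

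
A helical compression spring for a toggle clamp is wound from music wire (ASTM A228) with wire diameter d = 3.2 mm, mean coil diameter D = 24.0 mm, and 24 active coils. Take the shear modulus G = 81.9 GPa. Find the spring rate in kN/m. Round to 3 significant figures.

3.24 kN/m

k = Gd⁴/(8D³N_a) = (81.9×10³ × 3.2⁴) / (8 × 24.0³ × 24)
  = 8.58784e+06 / 2.65421e+06 = 3.2356 N/mm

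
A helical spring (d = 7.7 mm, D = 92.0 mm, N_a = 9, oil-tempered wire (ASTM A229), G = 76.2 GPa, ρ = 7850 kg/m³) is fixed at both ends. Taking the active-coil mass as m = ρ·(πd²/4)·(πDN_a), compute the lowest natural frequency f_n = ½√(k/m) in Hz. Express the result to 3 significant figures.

k = Gd⁴/(8D³N_a) = (76.2×10³)(7.7⁴)/(8·92.0³·9) = 4.7777 N/mm = 4777.7 N/m
Wire length L = πDN_a = π·92.0·9 = 2601.2 mm
m = ρ·(πd²/4)·L = 7850 × 46.566×10⁻⁶ m² × 2.6012 m = 0.95087 kg
f_n = ½√(k/m) = 0.5·√(4777.7/0.95087) = 0.5·√(5024.6) = 35.442 Hz

35.4 Hz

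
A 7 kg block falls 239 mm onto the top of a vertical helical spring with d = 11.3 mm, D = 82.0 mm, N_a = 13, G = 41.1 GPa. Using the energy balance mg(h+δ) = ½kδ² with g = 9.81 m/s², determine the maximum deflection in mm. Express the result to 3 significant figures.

k = Gd⁴/(8D³N_a) = (41.1×10³)(11.3⁴)/(8·82.0³·13) = 11.686 N/mm
W = mg = 7 × 9.81 = 68.67 N
½kδ² − Wδ − Wh = 0 → δ = (W + √(W² + 2kWh))/k
δ = (68.67 + √(4715.6 + 383597))/11.686 = (68.67 + 623.15)/11.686 = 59.199 mm

59.2 mm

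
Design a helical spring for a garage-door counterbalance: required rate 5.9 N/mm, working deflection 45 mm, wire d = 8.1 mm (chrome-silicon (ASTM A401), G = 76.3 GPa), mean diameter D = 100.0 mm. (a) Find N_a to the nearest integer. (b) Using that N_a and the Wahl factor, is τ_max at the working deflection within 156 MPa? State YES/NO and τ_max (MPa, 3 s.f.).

N_a = Gd⁴/(8D³k) = (76.3×10³)(8.1⁴)/(8·100.0³·5.9) = 6.959 → N_a = 7
Actual rate k = Gd⁴/(8D³·7) = 5.8651 N/mm
Working load F = kδ = 5.8651·45 = 263.93 N
C = 100.0/8.1 = 12.3457; K_W = (4C−1)/(4C−4)+0.615/C = 1.1159
τ_max = K_W·8FD/(πd³) = 1.1159·126.47 = 141.13 MPa
τ_max ≤ 156 MPa → acceptable

(a) 7 coils; (b) YES, τ_max = 141 MPa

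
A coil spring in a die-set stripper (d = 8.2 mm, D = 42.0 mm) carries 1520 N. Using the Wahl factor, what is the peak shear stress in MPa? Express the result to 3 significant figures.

384 MPa

Spring index C = D/d = 42.0/8.2 = 5.1220
K_W = (4C−1)/(4C−4) + 0.615/C = 19.488/16.488 + 0.1201 = 1.3020
τ₀ = 8FD/(πd³) = 8·1520·42.0/(π·8.2³) = 510720/1732.2 = 294.84 MPa
τ_max = K·τ₀ = 1.3020 × 294.84 = 383.89 MPa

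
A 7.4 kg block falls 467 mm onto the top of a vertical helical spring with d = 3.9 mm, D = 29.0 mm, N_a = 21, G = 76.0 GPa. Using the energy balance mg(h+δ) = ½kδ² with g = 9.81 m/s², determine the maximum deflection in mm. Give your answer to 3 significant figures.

144 mm

k = Gd⁴/(8D³N_a) = (76.0×10³)(3.9⁴)/(8·29.0³·21) = 4.2911 N/mm
W = mg = 7.4 × 9.81 = 72.594 N
½kδ² − Wδ − Wh = 0 → δ = (W + √(W² + 2kWh))/k
δ = (72.594 + √(5269.9 + 290949))/4.2911 = (72.594 + 544.26)/4.2911 = 143.75 mm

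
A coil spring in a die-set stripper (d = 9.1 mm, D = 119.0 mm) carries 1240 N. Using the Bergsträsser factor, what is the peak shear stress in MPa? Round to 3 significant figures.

549 MPa

Spring index C = D/d = 119.0/9.1 = 13.0769
K_B = (4C+2)/(4C−3) = 54.308/49.308 = 1.1014
τ₀ = 8FD/(πd³) = 8·1240·119.0/(π·9.1³) = 1.18048e+06/2367.4 = 498.64 MPa
τ_max = K·τ₀ = 1.1014 × 498.64 = 549.2 MPa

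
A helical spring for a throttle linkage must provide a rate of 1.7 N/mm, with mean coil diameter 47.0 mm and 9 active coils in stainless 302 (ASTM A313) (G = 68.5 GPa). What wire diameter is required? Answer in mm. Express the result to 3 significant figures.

3.69 mm

d = (8D³N_a·k / G)^(1/4) = (8·47.0³·9·1.7 / (68.5×10³))^0.25
  = (185.52)^0.25 = 3.6906 mm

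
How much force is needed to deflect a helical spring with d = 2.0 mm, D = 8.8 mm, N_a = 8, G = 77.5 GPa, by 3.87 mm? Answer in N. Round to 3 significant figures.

k = Gd⁴/(8D³N_a) = (77.5×10³)(2.0⁴)/(8·8.8³·8) = 28.431 N/mm
F = k·δ = 28.431 × 3.87 = 110.03 N

110 N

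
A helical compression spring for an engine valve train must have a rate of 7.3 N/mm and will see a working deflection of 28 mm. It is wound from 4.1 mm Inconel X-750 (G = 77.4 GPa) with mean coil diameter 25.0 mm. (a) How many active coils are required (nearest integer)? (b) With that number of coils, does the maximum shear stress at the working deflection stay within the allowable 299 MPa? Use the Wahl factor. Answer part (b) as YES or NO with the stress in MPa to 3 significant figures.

(a) 24 coils; (b) YES, τ_max = 235 MPa

N_a = Gd⁴/(8D³k) = (77.4×10³)(4.1⁴)/(8·25.0³·7.3) = 23.97 → N_a = 24
Actual rate k = Gd⁴/(8D³·24) = 7.2905 N/mm
Working load F = kδ = 7.2905·28 = 204.13 N
C = 25.0/4.1 = 6.0976; K_W = (4C−1)/(4C−4)+0.615/C = 1.2480
τ_max = K_W·8FD/(πd³) = 1.2480·188.56 = 235.32 MPa
τ_max ≤ 299 MPa → acceptable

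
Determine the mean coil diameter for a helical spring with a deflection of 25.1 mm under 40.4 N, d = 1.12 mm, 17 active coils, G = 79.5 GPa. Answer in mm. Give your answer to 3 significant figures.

Required rate k = F/δ = 40.4/25.1 = 1.6096 N/mm
D = (Gd⁴/(8N_a·k))^(1/3) = (79.5×10³·1.12⁴/(8·17·1.6096))^(1/3)
  = (571.469)^(1/3) = 8.2985 mm

8.30 mm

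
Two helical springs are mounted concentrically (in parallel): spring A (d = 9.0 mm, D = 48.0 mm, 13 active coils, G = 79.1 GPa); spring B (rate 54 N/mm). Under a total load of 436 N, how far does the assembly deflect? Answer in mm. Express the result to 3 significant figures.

4.40 mm

k_A = Gd⁴/(8D³N_a) = (79.1×10³)(9.0⁴)/(8·48.0³·13) = 45.122 N/mm
Parallel: k_eq = 45.122 + 54 = 99.122 N/mm
δ = F/k_eq = 436/99.122 = 4.3986 mm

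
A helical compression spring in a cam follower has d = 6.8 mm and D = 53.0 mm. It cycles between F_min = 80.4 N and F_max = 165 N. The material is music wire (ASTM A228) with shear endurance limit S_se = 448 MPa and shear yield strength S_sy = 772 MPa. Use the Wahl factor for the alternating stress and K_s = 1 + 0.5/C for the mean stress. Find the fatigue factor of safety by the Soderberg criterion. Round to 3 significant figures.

8.28

C = D/d = 53.0/6.8 = 7.7941; K_W = (4C−1)/(4C−4)+0.615/C = 1.1893; K_s = 1+0.5/C = 1.0642
F_a = (F_max−F_min)/2 = 42.3 N; F_m = (F_max+F_min)/2 = 122.7 N
τ_a = K_W·8F_aD/(πd³) = 1.1893 × 18.156 = 21.593 MPa
τ_m = K_s·8F_mD/(πd³) = 1.0642 × 52.666 = 56.045 MPa
Soderberg: 1/n_f = τ_a/S_se + τ_m/S_sy = 21.593/448 + 56.045/772 = 0.04820 + 0.07260 = 0.1208
n_f = 1/0.1208 = 8.278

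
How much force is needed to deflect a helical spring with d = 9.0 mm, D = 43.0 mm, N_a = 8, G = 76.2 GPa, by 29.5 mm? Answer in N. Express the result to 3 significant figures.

k = Gd⁴/(8D³N_a) = (76.2×10³)(9.0⁴)/(8·43.0³·8) = 98.252 N/mm
F = k·δ = 98.252 × 29.5 = 2898.4 N

2900 N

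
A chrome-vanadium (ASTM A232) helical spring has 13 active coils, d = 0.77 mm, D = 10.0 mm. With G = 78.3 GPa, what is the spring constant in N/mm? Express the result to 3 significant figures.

k = Gd⁴/(8D³N_a) = (78.3×10³ × 0.77⁴) / (8 × 10.0³ × 13)
  = 27524.8 / 104000 = 0.26466 N/mm

0.265 N/mm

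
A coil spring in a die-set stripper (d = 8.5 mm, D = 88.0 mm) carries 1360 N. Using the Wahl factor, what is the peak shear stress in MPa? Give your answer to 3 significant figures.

566 MPa

Spring index C = D/d = 88.0/8.5 = 10.3529
K_W = (4C−1)/(4C−4) + 0.615/C = 40.412/37.412 + 0.0594 = 1.1396
τ₀ = 8FD/(πd³) = 8·1360·88.0/(π·8.5³) = 957440/1929.3 = 496.26 MPa
τ_max = K·τ₀ = 1.1396 × 496.26 = 565.53 MPa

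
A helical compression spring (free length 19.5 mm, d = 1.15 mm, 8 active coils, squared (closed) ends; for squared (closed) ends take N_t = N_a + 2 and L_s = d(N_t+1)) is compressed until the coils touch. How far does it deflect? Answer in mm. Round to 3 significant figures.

6.85 mm

N_t = 10; L_s = 1.15·11 = 12.65 mm
δ_solid = L₀ − L_s = 19.5 − 12.65 = 6.85 mm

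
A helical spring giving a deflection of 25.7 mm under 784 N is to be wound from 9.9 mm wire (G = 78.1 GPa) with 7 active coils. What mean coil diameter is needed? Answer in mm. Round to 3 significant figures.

Required rate k = F/δ = 784/25.7 = 30.506 N/mm
D = (Gd⁴/(8N_a·k))^(1/3) = (78.1×10³·9.9⁴/(8·7·30.506))^(1/3)
  = (439158)^(1/3) = 76.0105 mm

76.0 mm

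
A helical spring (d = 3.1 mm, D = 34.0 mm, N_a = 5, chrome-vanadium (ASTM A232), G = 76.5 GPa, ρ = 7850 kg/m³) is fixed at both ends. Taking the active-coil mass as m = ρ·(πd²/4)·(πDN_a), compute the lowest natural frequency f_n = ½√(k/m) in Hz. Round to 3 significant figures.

188 Hz

k = Gd⁴/(8D³N_a) = (76.5×10³)(3.1⁴)/(8·34.0³·5) = 4.4938 N/mm = 4493.8 N/m
Wire length L = πDN_a = π·34.0·5 = 534.07 mm
m = ρ·(πd²/4)·L = 7850 × 7.5477×10⁻⁶ m² × 0.53407 m = 0.031643 kg
f_n = ½√(k/m) = 0.5·√(4493.8/0.031643) = 0.5·√(1.4201e+05) = 188.42 Hz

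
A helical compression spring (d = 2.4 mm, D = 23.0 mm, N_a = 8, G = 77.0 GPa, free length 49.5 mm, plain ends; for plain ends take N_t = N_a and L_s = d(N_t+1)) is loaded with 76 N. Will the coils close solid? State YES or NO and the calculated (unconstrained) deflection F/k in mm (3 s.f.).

NO, δ = 23.2 mm

k = Gd⁴/(8D³N_a) = (77.0×10³)(2.4⁴)/(8·23.0³·8) = 3.2807 N/mm
N_t = 8; L_s = 2.4·9 = 21.6 mm; δ_solid = L₀ − L_s = 49.5 − 21.6 = 27.9 mm
δ = F/k = 76/3.2807 = 23.165 mm
δ < δ_solid → spring does not go solid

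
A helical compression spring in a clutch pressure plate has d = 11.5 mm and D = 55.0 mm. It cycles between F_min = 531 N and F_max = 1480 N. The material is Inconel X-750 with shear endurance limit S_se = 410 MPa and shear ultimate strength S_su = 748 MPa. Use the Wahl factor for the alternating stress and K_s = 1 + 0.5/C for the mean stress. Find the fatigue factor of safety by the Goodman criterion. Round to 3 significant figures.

C = D/d = 55.0/11.5 = 4.7826; K_W = (4C−1)/(4C−4)+0.615/C = 1.3269; K_s = 1+0.5/C = 1.1045
F_a = (F_max−F_min)/2 = 474.5 N; F_m = (F_max+F_min)/2 = 1005.5 N
τ_a = K_W·8F_aD/(πd³) = 1.3269 × 43.696 = 57.979 MPa
τ_m = K_s·8F_mD/(πd³) = 1.1045 × 92.596 = 102.28 MPa
Goodman: 1/n_f = τ_a/S_se + τ_m/S_su = 57.979/410 + 102.28/748 = 0.14141 + 0.13673 = 0.27815
n_f = 1/0.27815 = 3.595

3.60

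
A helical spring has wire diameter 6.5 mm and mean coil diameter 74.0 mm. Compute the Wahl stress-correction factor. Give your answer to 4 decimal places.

C = D/d = 74.0/6.5 = 11.3846
K_W = (4C−1)/(4C−4) + 0.615/C = 44.538/41.538 + 0.0540 = 1.1262

1.1262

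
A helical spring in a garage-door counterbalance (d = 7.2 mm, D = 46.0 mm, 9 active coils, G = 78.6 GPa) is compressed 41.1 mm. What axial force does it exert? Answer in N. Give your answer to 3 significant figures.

1240 N

k = Gd⁴/(8D³N_a) = (78.6×10³)(7.2⁴)/(8·46.0³·9) = 30.14 N/mm
F = k·δ = 30.14 × 41.1 = 1238.8 N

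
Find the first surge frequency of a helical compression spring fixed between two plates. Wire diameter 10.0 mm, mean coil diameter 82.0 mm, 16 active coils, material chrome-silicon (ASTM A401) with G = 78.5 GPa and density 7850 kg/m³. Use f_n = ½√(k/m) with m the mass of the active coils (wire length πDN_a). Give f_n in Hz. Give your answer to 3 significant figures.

33.1 Hz

k = Gd⁴/(8D³N_a) = (78.5×10³)(10.0⁴)/(8·82.0³·16) = 11.123 N/mm = 11123 N/m
Wire length L = πDN_a = π·82.0·16 = 4121.8 mm
m = ρ·(πd²/4)·L = 7850 × 78.54×10⁻⁶ m² × 4.1218 m = 2.5412 kg
f_n = ½√(k/m) = 0.5·√(11123/2.5412) = 0.5·√(4377) = 33.079 Hz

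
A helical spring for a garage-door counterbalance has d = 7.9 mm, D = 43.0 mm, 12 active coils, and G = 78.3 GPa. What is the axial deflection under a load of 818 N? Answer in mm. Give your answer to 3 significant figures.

k = Gd⁴/(8D³N_a) = (78.3×10³)(7.9⁴)/(8·43.0³·12) = 39.957 N/mm
δ = F/k = 818 / 39.957 = 20.472 mm

20.5 mm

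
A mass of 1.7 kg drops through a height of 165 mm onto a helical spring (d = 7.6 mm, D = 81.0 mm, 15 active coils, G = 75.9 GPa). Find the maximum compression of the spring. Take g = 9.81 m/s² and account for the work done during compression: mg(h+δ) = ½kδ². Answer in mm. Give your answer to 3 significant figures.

k = Gd⁴/(8D³N_a) = (75.9×10³)(7.6⁴)/(8·81.0³·15) = 3.9706 N/mm
W = mg = 1.7 × 9.81 = 16.677 N
½kδ² − Wδ − Wh = 0 → δ = (W + √(W² + 2kWh))/k
δ = (16.677 + √(278.12 + 21852))/3.9706 = (16.677 + 148.76)/3.9706 = 41.666 mm

41.7 mm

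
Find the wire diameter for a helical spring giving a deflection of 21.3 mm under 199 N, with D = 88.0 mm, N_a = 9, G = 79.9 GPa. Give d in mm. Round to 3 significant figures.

8.70 mm

Required rate k = F/δ = 199/21.3 = 9.3427 N/mm
d = (8D³N_a·k / G)^(1/4) = (8·88.0³·9·9.3427 / (79.9×10³))^0.25
  = (5737.3)^0.25 = 8.7032 mm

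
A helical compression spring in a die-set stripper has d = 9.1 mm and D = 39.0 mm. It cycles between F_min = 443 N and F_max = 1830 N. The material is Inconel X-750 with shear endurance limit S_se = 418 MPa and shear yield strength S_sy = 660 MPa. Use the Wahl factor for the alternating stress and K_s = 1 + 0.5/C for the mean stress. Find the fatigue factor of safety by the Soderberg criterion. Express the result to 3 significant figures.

C = D/d = 39.0/9.1 = 4.2857; K_W = (4C−1)/(4C−4)+0.615/C = 1.3718; K_s = 1+0.5/C = 1.1167
F_a = (F_max−F_min)/2 = 693.5 N; F_m = (F_max+F_min)/2 = 1136.5 N
τ_a = K_W·8F_aD/(πd³) = 1.3718 × 91.396 = 125.37 MPa
τ_m = K_s·8F_mD/(πd³) = 1.1167 × 149.78 = 167.25 MPa
Soderberg: 1/n_f = τ_a/S_se + τ_m/S_sy = 125.37/418 + 167.25/660 = 0.29994 + 0.25341 = 0.55335
n_f = 1/0.55335 = 1.807

1.81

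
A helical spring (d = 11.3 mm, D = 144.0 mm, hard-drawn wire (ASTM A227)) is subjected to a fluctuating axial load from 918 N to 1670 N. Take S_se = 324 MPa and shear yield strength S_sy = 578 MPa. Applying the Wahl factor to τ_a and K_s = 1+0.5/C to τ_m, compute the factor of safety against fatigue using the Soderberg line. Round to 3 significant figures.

C = D/d = 144.0/11.3 = 12.7434; K_W = (4C−1)/(4C−4)+0.615/C = 1.1121; K_s = 1+0.5/C = 1.0392
F_a = (F_max−F_min)/2 = 376 N; F_m = (F_max+F_min)/2 = 1294 N
τ_a = K_W·8F_aD/(πd³) = 1.1121 × 95.555 = 106.27 MPa
τ_m = K_s·8F_mD/(πd³) = 1.0392 × 328.85 = 341.76 MPa
Soderberg: 1/n_f = τ_a/S_se + τ_m/S_sy = 106.27/324 + 341.76/578 = 0.32799 + 0.59127 = 0.91927
n_f = 1/0.91927 = 1.088

1.09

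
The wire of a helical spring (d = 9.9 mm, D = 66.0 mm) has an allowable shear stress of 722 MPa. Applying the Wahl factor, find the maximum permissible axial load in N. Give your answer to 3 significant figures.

C = D/d = 66.0/9.9 = 6.6667
K_W = (4C−1)/(4C−4) + 0.615/C = 25.667/22.667 + 0.0923 = 1.2246
τ_max = K·8FD/(πd³) → F_max = τ_allow·πd³/(8DK)
F_max = 722·π·9.9³/(8·66.0·1.2246) = 2.2009e+06/646.59 = 3403.8 N

3400 N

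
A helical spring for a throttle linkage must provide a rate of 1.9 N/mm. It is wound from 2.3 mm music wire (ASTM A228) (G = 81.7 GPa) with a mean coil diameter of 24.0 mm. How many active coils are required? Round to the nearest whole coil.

N_a = Gd⁴/(8D³k) = (81.7×10³ × 2.3⁴)/(8 × 24.0³ × 1.9)
    = 2.2863e+06 / 210125 = 10.88 → 11 coils

11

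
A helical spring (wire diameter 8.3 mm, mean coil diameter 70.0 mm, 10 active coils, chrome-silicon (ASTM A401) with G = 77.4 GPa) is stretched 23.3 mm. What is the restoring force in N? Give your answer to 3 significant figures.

k = Gd⁴/(8D³N_a) = (77.4×10³)(8.3⁴)/(8·70.0³·10) = 13.387 N/mm
F = k·δ = 13.387 × 23.3 = 311.91 N

312 N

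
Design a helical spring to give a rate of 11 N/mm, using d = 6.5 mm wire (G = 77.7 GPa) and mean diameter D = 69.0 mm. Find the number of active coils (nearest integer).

5

N_a = Gd⁴/(8D³k) = (77.7×10³ × 6.5⁴)/(8 × 69.0³ × 11)
    = 1.38699e+08 / 2.89088e+07 = 4.798 → 5 coils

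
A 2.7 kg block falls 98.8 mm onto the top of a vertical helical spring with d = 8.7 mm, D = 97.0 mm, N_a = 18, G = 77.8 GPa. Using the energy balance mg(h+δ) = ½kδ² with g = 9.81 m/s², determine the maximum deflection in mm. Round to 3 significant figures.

47.9 mm

k = Gd⁴/(8D³N_a) = (77.8×10³)(8.7⁴)/(8·97.0³·18) = 3.3914 N/mm
W = mg = 2.7 × 9.81 = 26.487 N
½kδ² − Wδ − Wh = 0 → δ = (W + √(W² + 2kWh))/k
δ = (26.487 + √(701.56 + 17750))/3.3914 = (26.487 + 135.84)/3.3914 = 47.863 mm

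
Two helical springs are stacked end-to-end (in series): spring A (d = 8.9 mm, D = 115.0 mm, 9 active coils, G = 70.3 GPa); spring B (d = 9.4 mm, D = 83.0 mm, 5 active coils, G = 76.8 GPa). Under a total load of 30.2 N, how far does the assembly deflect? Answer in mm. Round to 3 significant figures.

k_A = Gd⁴/(8D³N_a) = (70.3×10³)(8.9⁴)/(8·115.0³·9) = 4.028 N/mm
k_B = Gd⁴/(8D³N_a) = (76.8×10³)(9.4⁴)/(8·83.0³·5) = 26.217 N/mm
Series: 1/k_eq = 1/4.028 + 1/26.217 = 0.28641; k_eq = 3.4915 N/mm
δ = F/k_eq = 30.2/3.4915 = 8.6495 mm

8.65 mm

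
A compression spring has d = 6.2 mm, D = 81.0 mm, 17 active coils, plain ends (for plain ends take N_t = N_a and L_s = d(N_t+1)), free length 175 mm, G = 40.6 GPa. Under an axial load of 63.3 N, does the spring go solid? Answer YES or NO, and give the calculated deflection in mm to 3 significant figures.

YES, δ = 76.3 mm

k = Gd⁴/(8D³N_a) = (40.6×10³)(6.2⁴)/(8·81.0³·17) = 0.83004 N/mm
N_t = 17; L_s = 6.2·18 = 111.6 mm; δ_solid = L₀ − L_s = 175 − 111.6 = 63.4 mm
δ = F/k = 63.3/0.83004 = 76.261 mm
δ ≥ δ_solid → spring goes solid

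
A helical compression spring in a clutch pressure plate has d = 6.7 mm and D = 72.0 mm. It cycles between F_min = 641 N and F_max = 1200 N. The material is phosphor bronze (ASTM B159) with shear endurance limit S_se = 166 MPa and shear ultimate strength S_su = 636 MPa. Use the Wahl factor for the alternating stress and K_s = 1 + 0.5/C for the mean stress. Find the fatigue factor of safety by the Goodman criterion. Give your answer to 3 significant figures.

0.479

C = D/d = 72.0/6.7 = 10.7463; K_W = (4C−1)/(4C−4)+0.615/C = 1.1342; K_s = 1+0.5/C = 1.0465
F_a = (F_max−F_min)/2 = 279.5 N; F_m = (F_max+F_min)/2 = 920.5 N
τ_a = K_W·8F_aD/(πd³) = 1.1342 × 170.38 = 193.25 MPa
τ_m = K_s·8F_mD/(πd³) = 1.0465 × 561.14 = 587.25 MPa
Goodman: 1/n_f = τ_a/S_se + τ_m/S_su = 193.25/166 + 587.25/636 = 1.16414 + 0.92335 = 2.0875
n_f = 1/2.0875 = 0.479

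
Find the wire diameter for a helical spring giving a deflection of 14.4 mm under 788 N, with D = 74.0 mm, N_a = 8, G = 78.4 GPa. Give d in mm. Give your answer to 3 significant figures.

11.6 mm

Required rate k = F/δ = 788/14.4 = 54.722 N/mm
d = (8D³N_a·k / G)^(1/4) = (8·74.0³·8·54.722 / (78.4×10³))^0.25
  = (18102)^0.25 = 11.5993 mm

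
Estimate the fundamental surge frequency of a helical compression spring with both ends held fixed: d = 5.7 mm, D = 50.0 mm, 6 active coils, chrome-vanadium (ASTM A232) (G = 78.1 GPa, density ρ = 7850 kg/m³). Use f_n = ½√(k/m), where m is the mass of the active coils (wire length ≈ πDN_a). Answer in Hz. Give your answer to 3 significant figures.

k = Gd⁴/(8D³N_a) = (78.1×10³)(5.7⁴)/(8·50.0³·6) = 13.74 N/mm = 13740 N/m
Wire length L = πDN_a = π·50.0·6 = 942.48 mm
m = ρ·(πd²/4)·L = 7850 × 25.518×10⁻⁶ m² × 0.94248 m = 0.18879 kg
f_n = ½√(k/m) = 0.5·√(13740/0.18879) = 0.5·√(72781) = 134.89 Hz

135 Hz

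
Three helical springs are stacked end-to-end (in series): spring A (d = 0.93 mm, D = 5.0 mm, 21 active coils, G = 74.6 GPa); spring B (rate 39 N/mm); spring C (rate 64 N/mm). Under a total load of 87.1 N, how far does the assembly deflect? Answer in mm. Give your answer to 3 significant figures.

k_A = Gd⁴/(8D³N_a) = (74.6×10³)(0.93⁴)/(8·5.0³·21) = 2.6574 N/mm
Series: 1/k_eq = 1/2.6574 + 1/39 + 1/64 = 0.41758; k_eq = 2.3948 N/mm
δ = F/k_eq = 87.1/2.3948 = 36.371 mm

36.4 mm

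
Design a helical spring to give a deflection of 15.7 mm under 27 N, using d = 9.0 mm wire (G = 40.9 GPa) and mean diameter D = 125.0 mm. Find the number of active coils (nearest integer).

10

Required rate k = F/δ = 27/15.7 = 1.7197 N/mm
N_a = Gd⁴/(8D³k) = (40.9×10³ × 9.0⁴)/(8 × 125.0³ × 1.7197)
    = 2.68345e+08 / 2.6871e+07 = 9.986 → 10 coils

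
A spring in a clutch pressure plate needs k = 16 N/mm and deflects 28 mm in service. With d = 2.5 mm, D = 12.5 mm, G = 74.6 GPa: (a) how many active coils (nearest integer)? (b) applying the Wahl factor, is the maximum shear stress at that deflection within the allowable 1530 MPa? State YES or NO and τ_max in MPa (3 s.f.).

(a) 12 coils; (b) YES, τ_max = 1160 MPa

N_a = Gd⁴/(8D³k) = (74.6×10³)(2.5⁴)/(8·12.5³·16) = 11.66 → N_a = 12
Actual rate k = Gd⁴/(8D³·12) = 15.542 N/mm
Working load F = kδ = 15.542·28 = 435.17 N
C = 12.5/2.5 = 5.0000; K_W = (4C−1)/(4C−4)+0.615/C = 1.3105
τ_max = K_W·8FD/(πd³) = 1.3105·886.51 = 1161.8 MPa
τ_max ≤ 1530 MPa → acceptable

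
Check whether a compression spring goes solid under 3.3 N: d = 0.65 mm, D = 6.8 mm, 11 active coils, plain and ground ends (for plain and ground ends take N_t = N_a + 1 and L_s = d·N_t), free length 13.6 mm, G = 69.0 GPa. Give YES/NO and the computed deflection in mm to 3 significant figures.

YES, δ = 7.41 mm

k = Gd⁴/(8D³N_a) = (69.0×10³)(0.65⁴)/(8·6.8³·11) = 0.44514 N/mm
N_t = 12; L_s = 0.65·12 = 7.8 mm; δ_solid = L₀ − L_s = 13.6 − 7.8 = 5.8 mm
δ = F/k = 3.3/0.44514 = 7.4135 mm
δ ≥ δ_solid → spring goes solid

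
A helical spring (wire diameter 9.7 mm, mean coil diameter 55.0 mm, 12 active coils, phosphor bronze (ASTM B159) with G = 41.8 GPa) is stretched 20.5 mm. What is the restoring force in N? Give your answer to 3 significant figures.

475 N

k = Gd⁴/(8D³N_a) = (41.8×10³)(9.7⁴)/(8·55.0³·12) = 23.169 N/mm
F = k·δ = 23.169 × 20.5 = 474.96 N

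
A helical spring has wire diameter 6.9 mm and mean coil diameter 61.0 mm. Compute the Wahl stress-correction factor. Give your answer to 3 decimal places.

1.165

C = D/d = 61.0/6.9 = 8.8406
K_W = (4C−1)/(4C−4) + 0.615/C = 34.362/31.362 + 0.0696 = 1.1652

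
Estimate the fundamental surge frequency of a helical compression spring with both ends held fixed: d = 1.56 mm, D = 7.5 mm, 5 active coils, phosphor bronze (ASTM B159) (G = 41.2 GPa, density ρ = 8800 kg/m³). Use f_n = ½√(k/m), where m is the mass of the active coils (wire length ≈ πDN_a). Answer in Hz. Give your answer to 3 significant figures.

1350 Hz

k = Gd⁴/(8D³N_a) = (41.2×10³)(1.56⁴)/(8·7.5³·5) = 14.459 N/mm = 14459 N/m
Wire length L = πDN_a = π·7.5·5 = 117.81 mm
m = ρ·(πd²/4)·L = 8800 × 1.9113×10⁻⁶ m² × 0.11781 m = 0.0019815 kg
f_n = ½√(k/m) = 0.5·√(14459/0.0019815) = 0.5·√(7.2971e+06) = 1350.7 Hz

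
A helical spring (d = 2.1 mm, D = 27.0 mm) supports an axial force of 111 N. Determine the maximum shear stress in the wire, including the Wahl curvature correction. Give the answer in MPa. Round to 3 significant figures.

Spring index C = D/d = 27.0/2.1 = 12.8571
K_W = (4C−1)/(4C−4) + 0.615/C = 50.429/47.429 + 0.0478 = 1.1111
τ₀ = 8FD/(πd³) = 8·111·27.0/(π·2.1³) = 23976/29.094 = 824.08 MPa
τ_max = K·τ₀ = 1.1111 × 824.08 = 915.62 MPa

916 MPa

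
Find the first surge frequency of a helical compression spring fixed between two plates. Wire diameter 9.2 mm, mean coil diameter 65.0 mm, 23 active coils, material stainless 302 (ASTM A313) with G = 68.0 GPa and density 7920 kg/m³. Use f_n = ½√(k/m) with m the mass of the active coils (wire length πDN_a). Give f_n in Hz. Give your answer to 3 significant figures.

31.2 Hz

k = Gd⁴/(8D³N_a) = (68.0×10³)(9.2⁴)/(8·65.0³·23) = 9.6406 N/mm = 9640.6 N/m
Wire length L = πDN_a = π·65.0·23 = 4696.7 mm
m = ρ·(πd²/4)·L = 7920 × 66.476×10⁻⁶ m² × 4.6967 m = 2.4728 kg
f_n = ½√(k/m) = 0.5·√(9640.6/2.4728) = 0.5·√(3898.7) = 31.22 Hz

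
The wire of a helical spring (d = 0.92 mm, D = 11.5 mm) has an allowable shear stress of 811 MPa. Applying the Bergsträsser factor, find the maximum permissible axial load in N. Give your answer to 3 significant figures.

19.5 N

C = D/d = 11.5/0.92 = 12.5000
K_B = (4C+2)/(4C−3) = 52.000/47.000 = 1.1064
τ_max = K·8FD/(πd³) → F_max = τ_allow·πd³/(8DK)
F_max = 811·π·0.92³/(8·11.5·1.1064) = 1984/101.79 = 19.491 N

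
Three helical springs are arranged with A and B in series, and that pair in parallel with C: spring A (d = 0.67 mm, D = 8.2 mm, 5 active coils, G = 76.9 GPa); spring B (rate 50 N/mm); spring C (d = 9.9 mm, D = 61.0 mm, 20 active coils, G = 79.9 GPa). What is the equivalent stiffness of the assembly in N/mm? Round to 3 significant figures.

21.8 N/mm

k_A = Gd⁴/(8D³N_a) = (76.9×10³)(0.67⁴)/(8·8.2³·5) = 0.70263 N/mm
k_C = Gd⁴/(8D³N_a) = (79.9×10³)(9.9⁴)/(8·61.0³·20) = 21.134 N/mm
Springs A,B series: k_AB = 1/(1/0.70263+1/50) = 0.69289 N/mm; parallel with C: k_eq = 0.69289+21.134 = 21.827 N/mm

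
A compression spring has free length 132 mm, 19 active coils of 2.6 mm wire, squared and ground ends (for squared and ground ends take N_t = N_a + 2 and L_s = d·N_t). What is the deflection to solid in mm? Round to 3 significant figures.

N_t = 21; L_s = 2.6·21 = 54.6 mm
δ_solid = L₀ − L_s = 132 − 54.6 = 77.4 mm

77.4 mm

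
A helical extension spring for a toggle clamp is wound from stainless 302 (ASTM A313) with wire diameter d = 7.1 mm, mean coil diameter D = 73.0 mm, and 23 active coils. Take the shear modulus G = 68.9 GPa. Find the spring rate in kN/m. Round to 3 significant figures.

k = Gd⁴/(8D³N_a) = (68.9×10³ × 7.1⁴) / (8 × 73.0³ × 23)
  = 1.75086e+08 / 7.15791e+07 = 2.4461 N/mm

2.45 kN/m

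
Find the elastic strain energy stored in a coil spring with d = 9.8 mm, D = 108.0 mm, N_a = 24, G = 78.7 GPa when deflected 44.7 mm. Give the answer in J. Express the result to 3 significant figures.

3.00 J

k = Gd⁴/(8D³N_a) = (78.7×10³)(9.8⁴)/(8·108.0³·24) = 3.0013 N/mm
U = ½kδ² = 0.5 × 3.0013 × 44.7² = 2998.4 N·mm = 2.9984 J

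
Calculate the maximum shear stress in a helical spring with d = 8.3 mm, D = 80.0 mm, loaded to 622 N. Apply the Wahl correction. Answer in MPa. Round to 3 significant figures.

Spring index C = D/d = 80.0/8.3 = 9.6386
K_W = (4C−1)/(4C−4) + 0.615/C = 37.554/34.554 + 0.0638 = 1.1506
τ₀ = 8FD/(πd³) = 8·622·80.0/(π·8.3³) = 398080/1796.3 = 221.61 MPa
τ_max = K·τ₀ = 1.1506 × 221.61 = 254.99 MPa

255 MPa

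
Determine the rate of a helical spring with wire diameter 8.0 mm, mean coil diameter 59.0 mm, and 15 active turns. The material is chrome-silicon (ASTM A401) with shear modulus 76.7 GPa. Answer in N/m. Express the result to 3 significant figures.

k = Gd⁴/(8D³N_a) = (76.7×10³ × 8.0⁴) / (8 × 59.0³ × 15)
  = 3.14163e+08 / 2.46455e+07 = 12.747 N/mm = 12747 N/m

12700 N/m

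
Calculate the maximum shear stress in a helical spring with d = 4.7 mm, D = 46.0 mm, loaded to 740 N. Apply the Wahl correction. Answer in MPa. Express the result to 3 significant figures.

Spring index C = D/d = 46.0/4.7 = 9.7872
K_W = (4C−1)/(4C−4) + 0.615/C = 38.149/35.149 + 0.0628 = 1.1482
τ₀ = 8FD/(πd³) = 8·740·46.0/(π·4.7³) = 272320/326.17 = 834.9 MPa
τ_max = K·τ₀ = 1.1482 × 834.9 = 958.63 MPa

959 MPa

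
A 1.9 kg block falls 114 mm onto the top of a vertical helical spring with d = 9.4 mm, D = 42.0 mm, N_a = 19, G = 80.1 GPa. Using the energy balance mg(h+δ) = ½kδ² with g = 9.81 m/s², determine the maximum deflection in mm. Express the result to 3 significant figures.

9.09 mm

k = Gd⁴/(8D³N_a) = (80.1×10³)(9.4⁴)/(8·42.0³·19) = 55.533 N/mm
W = mg = 1.9 × 9.81 = 18.639 N
½kδ² − Wδ − Wh = 0 → δ = (W + √(W² + 2kWh))/k
δ = (18.639 + √(347.41 + 235999))/55.533 = (18.639 + 486.15)/55.533 = 9.0899 mm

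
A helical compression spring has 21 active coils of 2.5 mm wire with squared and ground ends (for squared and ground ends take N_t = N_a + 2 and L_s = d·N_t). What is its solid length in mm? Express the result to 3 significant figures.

squared and ground ends: N_t = N_a + 2 = 21 + 2 = 23
L_s = d·N_t = 2.5 × 23 = 57.5 mm

57.5 mm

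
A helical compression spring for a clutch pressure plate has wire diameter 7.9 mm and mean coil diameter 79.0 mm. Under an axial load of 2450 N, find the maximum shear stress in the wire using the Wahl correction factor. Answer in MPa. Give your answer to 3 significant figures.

Spring index C = D/d = 79.0/7.9 = 10.0000
K_W = (4C−1)/(4C−4) + 0.615/C = 39.000/36.000 + 0.0615 = 1.1448
τ₀ = 8FD/(πd³) = 8·2450·79.0/(π·7.9³) = 1.5484e+06/1548.9 = 999.66 MPa
τ_max = K·τ₀ = 1.1448 × 999.66 = 1144.4 MPa

1140 MPa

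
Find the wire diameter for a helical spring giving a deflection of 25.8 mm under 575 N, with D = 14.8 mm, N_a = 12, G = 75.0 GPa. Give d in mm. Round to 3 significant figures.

3.10 mm

Required rate k = F/δ = 575/25.8 = 22.287 N/mm
d = (8D³N_a·k / G)^(1/4) = (8·14.8³·12·22.287 / (75.0×10³))^0.25
  = (92.479)^0.25 = 3.1011 mm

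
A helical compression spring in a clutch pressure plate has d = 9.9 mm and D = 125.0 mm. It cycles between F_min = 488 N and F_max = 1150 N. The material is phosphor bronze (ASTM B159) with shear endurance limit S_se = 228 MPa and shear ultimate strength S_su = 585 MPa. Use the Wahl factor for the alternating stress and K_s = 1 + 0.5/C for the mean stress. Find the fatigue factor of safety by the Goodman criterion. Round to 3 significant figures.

C = D/d = 125.0/9.9 = 12.6263; K_W = (4C−1)/(4C−4)+0.615/C = 1.1132; K_s = 1+0.5/C = 1.0396
F_a = (F_max−F_min)/2 = 331 N; F_m = (F_max+F_min)/2 = 819 N
τ_a = K_W·8F_aD/(πd³) = 1.1132 × 108.59 = 120.88 MPa
τ_m = K_s·8F_mD/(πd³) = 1.0396 × 268.68 = 279.32 MPa
Goodman: 1/n_f = τ_a/S_se + τ_m/S_su = 120.88/228 + 279.32/585 = 0.53017 + 0.47746 = 1.0076
n_f = 1/1.0076 = 0.9924

0.992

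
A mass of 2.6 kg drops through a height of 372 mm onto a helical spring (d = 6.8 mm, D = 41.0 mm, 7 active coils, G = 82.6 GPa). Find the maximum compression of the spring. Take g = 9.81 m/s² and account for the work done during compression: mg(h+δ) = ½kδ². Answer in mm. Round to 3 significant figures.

20.9 mm

k = Gd⁴/(8D³N_a) = (82.6×10³)(6.8⁴)/(8·41.0³·7) = 45.759 N/mm
W = mg = 2.6 × 9.81 = 25.506 N
½kδ² − Wδ − Wh = 0 → δ = (W + √(W² + 2kWh))/k
δ = (25.506 + √(650.56 + 868343))/45.759 = (25.506 + 932.2)/45.759 = 20.929 mm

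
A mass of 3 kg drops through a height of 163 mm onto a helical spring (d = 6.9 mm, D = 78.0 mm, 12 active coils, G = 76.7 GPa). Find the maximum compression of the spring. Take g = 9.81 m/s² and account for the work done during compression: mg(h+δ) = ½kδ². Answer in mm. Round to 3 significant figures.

58.4 mm

k = Gd⁴/(8D³N_a) = (76.7×10³)(6.9⁴)/(8·78.0³·12) = 3.8162 N/mm
W = mg = 3 × 9.81 = 29.43 N
½kδ² − Wδ − Wh = 0 → δ = (W + √(W² + 2kWh))/k
δ = (29.43 + √(866.12 + 36613.8))/3.8162 = (29.43 + 193.6)/3.8162 = 58.441 mm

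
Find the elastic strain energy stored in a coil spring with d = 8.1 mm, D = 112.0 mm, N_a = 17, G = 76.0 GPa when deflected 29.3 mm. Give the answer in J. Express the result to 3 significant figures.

0.735 J

k = Gd⁴/(8D³N_a) = (76.0×10³)(8.1⁴)/(8·112.0³·17) = 1.7122 N/mm
U = ½kδ² = 0.5 × 1.7122 × 29.3² = 734.96 N·mm = 0.73496 J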